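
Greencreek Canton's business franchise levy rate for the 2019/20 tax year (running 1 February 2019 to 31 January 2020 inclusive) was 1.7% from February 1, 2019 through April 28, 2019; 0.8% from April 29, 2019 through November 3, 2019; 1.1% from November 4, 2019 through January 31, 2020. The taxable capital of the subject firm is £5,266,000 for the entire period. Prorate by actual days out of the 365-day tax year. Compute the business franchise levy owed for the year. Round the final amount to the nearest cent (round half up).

£57,276.77

February 1 – April 28, 2019: 87 days at 1.7% → £5,266,000 × 1.7% × 87/365 = £21,338.1205
April 29 – November 3, 2019: 189 days at 0.8% → £5,266,000 × 0.8% × 189/365 = £21,814.2247
November 4, 2019 – January 31, 2020: 89 days at 1.1% → £5,266,000 × 1.1% × 89/365 = £14,124.4219
Total = £57,276.7671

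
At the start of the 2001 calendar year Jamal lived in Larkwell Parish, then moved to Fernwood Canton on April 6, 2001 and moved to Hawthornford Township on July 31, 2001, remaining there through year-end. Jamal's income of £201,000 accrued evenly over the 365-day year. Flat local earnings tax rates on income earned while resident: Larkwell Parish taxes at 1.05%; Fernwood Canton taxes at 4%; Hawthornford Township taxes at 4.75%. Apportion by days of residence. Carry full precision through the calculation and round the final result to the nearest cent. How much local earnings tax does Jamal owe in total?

£7,132.75

Larkwell Parish, January 1 – April 5, 2001: 95 days → £201,000 × 1.05% × 95/365 = £549.3082
Fernwood Canton, April 6 – July 30, 2001: 116 days → £201,000 × 4% × 116/365 = £2,555.1781
Hawthornford Township, July 31 – December 31, 2001: 154 days → £201,000 × 4.75% × 154/365 = £4,028.2603
Total = £7,132.7466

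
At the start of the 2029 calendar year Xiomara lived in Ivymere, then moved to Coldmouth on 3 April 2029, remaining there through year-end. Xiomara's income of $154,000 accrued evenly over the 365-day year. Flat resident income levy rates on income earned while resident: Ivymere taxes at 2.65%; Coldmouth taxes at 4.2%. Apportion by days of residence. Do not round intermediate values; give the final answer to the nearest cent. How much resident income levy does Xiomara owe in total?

$5,866.35

Ivymere, 1 January – 2 April 2029: 92 days → $154,000 × 2.65% × 92/365 = $1,028.6356
Coldmouth, 3 April – 31 December 2029: 273 days → $154,000 × 4.2% × 273/365 = $4,837.7096
Total = $5,866.3452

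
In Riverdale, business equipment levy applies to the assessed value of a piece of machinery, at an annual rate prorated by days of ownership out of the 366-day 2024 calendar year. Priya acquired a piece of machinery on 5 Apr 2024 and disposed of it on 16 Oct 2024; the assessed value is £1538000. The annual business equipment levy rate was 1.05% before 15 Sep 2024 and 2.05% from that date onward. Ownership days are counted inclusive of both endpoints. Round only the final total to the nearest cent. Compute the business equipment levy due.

5 Apr – 14 Sep 2024: 163 days at 1.05% → £1538000 × 1.05% × 163/366 = £7192.0410
15 Sep – 16 Oct 2024: 32 days at 2.05% → £1538000 × 2.05% × 32/366 = £2756.6339
Total = £9948.6749

£9948.67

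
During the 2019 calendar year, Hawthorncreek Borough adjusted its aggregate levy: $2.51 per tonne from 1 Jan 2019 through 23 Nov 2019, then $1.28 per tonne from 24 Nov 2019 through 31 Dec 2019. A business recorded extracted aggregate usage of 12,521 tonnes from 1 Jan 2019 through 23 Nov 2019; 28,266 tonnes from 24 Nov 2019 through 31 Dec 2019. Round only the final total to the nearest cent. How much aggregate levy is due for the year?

1 Jan – 23 Nov 2019: 12,521 tonnes at $2.51/tonne → $31,427.71
24 Nov – 31 Dec 2019: 28,266 tonnes at $1.28/tonne → $36,180.48

$67,608.19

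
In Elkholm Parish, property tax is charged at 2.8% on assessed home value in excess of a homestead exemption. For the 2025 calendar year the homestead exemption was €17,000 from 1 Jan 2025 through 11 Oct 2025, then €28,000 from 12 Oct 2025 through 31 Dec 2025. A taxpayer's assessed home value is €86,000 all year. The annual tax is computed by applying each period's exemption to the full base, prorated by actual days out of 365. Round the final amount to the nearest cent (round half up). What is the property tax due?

€1,863.65

1 Jan – 11 Oct 2025: 284 days, exemption €17,000 → (€86,000 − €17,000) × 2.8% × 284/365 = €1,503.2548
12 Oct – 31 Dec 2025: 81 days, exemption €28,000 → (€86,000 − €28,000) × 2.8% × 81/365 = €360.3945
Total = €1,863.6493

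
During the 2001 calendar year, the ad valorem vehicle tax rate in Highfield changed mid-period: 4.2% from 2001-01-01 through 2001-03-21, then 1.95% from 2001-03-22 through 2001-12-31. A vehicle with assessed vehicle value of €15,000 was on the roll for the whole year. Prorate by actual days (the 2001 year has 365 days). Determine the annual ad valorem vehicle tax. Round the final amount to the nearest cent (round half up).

€366.47

2001-01-01 to 2001-03-21: 80 days at 4.2% → €15,000 × 4.2% × 80/365 = €138.0822
2001-03-22 to 2001-12-31: 285 days at 1.95% → €15,000 × 1.95% × 285/365 = €228.3904
Total = €366.4726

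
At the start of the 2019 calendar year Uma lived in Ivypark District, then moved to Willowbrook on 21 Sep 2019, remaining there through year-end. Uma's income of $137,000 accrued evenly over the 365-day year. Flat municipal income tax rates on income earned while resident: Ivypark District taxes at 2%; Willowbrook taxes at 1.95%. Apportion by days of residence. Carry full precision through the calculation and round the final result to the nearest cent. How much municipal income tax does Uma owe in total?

Ivypark District, 1 Jan – 20 Sep 2019: 263 days → $137,000 × 2% × 263/365 = $1,974.3014
Willowbrook, 21 Sep – 31 Dec 2019: 102 days → $137,000 × 1.95% × 102/365 = $746.5562
Total = $2,720.8575

$2,720.86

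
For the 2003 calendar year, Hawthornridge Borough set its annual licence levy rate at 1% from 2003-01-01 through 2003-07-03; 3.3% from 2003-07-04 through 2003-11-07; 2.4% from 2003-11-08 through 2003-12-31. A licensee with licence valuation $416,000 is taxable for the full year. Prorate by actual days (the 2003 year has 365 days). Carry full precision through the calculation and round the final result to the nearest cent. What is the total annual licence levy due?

$8,350.77

2003-01-01 to 2003-07-03: 184 days at 1% → $416,000 × 1% × 184/365 = $2,097.0959
2003-07-04 to 2003-11-07: 127 days at 3.3% → $416,000 × 3.3% × 127/365 = $4,776.5918
2003-11-08 to 2003-12-31: 54 days at 2.4% → $416,000 × 2.4% × 54/365 = $1,477.0849
Total = $8,350.7726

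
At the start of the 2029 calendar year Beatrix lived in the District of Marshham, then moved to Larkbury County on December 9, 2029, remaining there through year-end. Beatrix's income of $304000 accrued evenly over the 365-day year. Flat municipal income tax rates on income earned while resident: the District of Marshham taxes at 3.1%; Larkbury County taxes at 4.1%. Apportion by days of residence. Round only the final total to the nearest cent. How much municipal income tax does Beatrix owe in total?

The District of Marshham, January 1 – December 8, 2029: 342 days → $304000 × 3.1% × 342/365 = $8830.1589
Larkbury County, December 9 – December 31, 2029: 23 days → $304000 × 4.1% × 23/365 = $785.4027
Total = $9615.5616

$9615.56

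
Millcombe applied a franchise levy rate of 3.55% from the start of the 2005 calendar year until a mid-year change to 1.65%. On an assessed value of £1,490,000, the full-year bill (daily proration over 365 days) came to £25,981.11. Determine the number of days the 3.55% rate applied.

18 days

Let d = days at the first rate; then 365 − d days at the second rate.
£1,490,000 × [3.55%·d + 1.65%·(365−d)] / 365 = £25,981.11
Solving gives d = 18, so the new rate took effect on January 19, 2005.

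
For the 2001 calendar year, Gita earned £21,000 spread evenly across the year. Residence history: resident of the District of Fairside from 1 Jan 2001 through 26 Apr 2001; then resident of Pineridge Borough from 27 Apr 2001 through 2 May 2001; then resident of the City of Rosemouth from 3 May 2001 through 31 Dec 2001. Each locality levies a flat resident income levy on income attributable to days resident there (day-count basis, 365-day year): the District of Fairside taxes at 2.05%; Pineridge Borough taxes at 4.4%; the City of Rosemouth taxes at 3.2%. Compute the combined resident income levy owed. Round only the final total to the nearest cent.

The District of Fairside, 1 Jan – 26 Apr 2001: 116 days → £21,000 × 2.05% × 116/365 = £136.8164
Pineridge Borough, 27 Apr – 2 May 2001: 6 days → £21,000 × 4.4% × 6/365 = £15.1890
The City of Rosemouth, 3 May – 31 Dec 2001: 243 days → £21,000 × 3.2% × 243/365 = £447.3863
Total = £599.3918

£599.39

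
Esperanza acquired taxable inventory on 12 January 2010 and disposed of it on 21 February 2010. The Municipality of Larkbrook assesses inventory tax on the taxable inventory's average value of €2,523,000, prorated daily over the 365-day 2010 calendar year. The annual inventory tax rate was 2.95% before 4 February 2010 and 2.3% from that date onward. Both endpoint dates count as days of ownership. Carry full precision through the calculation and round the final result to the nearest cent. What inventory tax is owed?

12 January – 3 February 2010: 23 days at 2.95% → €2,523,000 × 2.95% × 23/365 = €4,690.0151
4 February – 21 February 2010: 18 days at 2.3% → €2,523,000 × 2.3% × 18/365 = €2,861.7041
Total = €7,551.7192

€7,551.72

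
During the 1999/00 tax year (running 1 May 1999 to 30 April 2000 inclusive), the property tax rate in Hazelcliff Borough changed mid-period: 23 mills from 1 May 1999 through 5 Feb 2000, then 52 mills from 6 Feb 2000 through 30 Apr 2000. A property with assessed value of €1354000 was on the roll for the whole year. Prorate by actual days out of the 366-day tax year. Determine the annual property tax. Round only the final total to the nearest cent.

€40261.15

1 May 1999 – 5 Feb 2000: 281 days at 23 mills → €1354000 × 2.3% × 281/366 = €23909.5683
6 Feb – 30 Apr 2000: 85 days at 52 mills → €1354000 × 5.2% × 85/366 = €16351.5847
Total = €40261.1530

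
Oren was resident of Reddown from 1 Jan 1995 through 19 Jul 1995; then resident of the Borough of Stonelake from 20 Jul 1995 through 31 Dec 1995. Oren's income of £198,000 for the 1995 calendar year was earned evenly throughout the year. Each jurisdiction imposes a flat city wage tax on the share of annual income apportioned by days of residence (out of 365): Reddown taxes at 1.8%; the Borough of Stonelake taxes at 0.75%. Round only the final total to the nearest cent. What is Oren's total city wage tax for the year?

Reddown, 1 Jan – 19 Jul 1995: 200 days → £198,000 × 1.8% × 200/365 = £1,952.8767
The Borough of Stonelake, 20 Jul – 31 Dec 1995: 165 days → £198,000 × 0.75% × 165/365 = £671.3014
Total = £2,624.1781

£2,624.18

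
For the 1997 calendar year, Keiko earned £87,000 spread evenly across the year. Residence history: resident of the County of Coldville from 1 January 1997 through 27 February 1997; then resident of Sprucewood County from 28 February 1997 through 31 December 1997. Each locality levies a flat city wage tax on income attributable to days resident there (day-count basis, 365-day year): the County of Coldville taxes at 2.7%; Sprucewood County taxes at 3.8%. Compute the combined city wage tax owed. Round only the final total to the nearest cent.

£3,153.93

The County of Coldville, 1 January – 27 February 1997: 58 days → £87,000 × 2.7% × 58/365 = £373.2658
Sprucewood County, 28 February – 31 December 1997: 307 days → £87,000 × 3.8% × 307/365 = £2,780.6630
Total = £3,153.9288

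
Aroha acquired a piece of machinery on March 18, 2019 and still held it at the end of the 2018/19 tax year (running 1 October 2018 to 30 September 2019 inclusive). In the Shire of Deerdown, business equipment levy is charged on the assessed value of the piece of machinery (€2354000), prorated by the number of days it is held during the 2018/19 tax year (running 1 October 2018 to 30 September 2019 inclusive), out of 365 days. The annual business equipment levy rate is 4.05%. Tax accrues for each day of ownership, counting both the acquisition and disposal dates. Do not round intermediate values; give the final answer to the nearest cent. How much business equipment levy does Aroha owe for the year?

€51455.86

Days held (March 18 – September 30, 2019): 197 out of 365
Tax = €2354000 × 4.05% × 197/365 = €51455.8603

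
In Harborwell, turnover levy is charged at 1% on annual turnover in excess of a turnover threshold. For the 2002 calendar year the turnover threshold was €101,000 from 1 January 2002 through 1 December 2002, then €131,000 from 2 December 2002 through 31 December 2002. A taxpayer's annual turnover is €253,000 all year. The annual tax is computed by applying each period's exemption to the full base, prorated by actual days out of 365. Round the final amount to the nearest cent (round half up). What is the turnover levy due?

€1,495.34

1 January – 1 December 2002: 335 days, exemption €101,000 → (€253,000 − €101,000) × 1% × 335/365 = €1,395.0685
2 December – 31 December 2002: 30 days, exemption €131,000 → (€253,000 − €131,000) × 1% × 30/365 = €100.2740
Total = €1,495.3425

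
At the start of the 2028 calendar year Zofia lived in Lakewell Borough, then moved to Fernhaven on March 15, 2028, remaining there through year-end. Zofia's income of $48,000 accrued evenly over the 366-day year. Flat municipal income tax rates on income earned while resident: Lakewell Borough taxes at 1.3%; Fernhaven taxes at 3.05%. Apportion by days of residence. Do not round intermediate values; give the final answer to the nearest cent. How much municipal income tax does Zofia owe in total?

$1,294.16

Lakewell Borough, January 1 – March 14, 2028: 74 days → $48,000 × 1.3% × 74/366 = $126.1639
Fernhaven, March 15 – December 31, 2028: 292 days → $48,000 × 3.05% × 292/366 = $1,168.0000
Total = $1,294.1639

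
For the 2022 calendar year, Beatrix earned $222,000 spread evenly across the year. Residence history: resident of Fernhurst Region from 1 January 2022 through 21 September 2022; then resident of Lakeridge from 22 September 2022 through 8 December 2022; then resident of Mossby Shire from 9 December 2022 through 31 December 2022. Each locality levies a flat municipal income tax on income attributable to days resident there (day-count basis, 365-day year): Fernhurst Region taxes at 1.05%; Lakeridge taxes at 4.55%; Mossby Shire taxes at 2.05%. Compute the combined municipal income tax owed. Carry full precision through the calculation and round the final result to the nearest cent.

$4,131.33

Fernhurst Region, 1 January – 21 September 2022: 264 days → $222,000 × 1.05% × 264/365 = $1,685.9836
Lakeridge, 22 September – 8 December 2022: 78 days → $222,000 × 4.55% × 78/365 = $2,158.5699
Mossby Shire, 9 December – 31 December 2022: 23 days → $222,000 × 2.05% × 23/365 = $286.7753
Total = $4,131.3288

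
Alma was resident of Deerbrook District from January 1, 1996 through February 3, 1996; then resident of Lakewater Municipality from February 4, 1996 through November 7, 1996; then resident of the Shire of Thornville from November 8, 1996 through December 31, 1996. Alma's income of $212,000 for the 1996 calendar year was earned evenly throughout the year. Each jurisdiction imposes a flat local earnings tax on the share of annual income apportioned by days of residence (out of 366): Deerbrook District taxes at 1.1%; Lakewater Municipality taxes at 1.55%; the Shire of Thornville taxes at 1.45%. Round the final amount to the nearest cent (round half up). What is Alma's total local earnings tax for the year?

Deerbrook District, January 1 – February 3, 1996: 34 days → $212,000 × 1.1% × 34/366 = $216.6339
Lakewater Municipality, February 4 – November 7, 1996: 278 days → $212,000 × 1.55% × 278/366 = $2,495.9235
The Shire of Thornville, November 8 – December 31, 1996: 54 days → $212,000 × 1.45% × 54/366 = $453.5410
Total = $3,166.0984

$3,166.10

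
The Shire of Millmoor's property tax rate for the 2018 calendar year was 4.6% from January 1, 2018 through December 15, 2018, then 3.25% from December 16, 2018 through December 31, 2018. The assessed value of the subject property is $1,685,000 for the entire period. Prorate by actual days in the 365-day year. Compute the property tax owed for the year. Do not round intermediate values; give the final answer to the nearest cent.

January 1 – December 15, 2018: 349 days at 4.6% → $1,685,000 × 4.6% × 349/365 = $74,112.3014
December 16 – December 31, 2018: 16 days at 3.25% → $1,685,000 × 3.25% × 16/365 = $2,400.5479
Total = $76,512.8493

$76,512.85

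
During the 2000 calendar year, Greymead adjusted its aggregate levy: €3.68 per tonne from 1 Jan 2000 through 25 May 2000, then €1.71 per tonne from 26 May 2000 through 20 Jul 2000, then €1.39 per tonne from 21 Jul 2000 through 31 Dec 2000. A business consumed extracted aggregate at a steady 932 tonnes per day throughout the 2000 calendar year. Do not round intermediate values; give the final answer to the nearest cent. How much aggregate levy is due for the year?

€802,452.00

1 Jan – 25 May 2000: 146 days × 932 tonnes/day = 136,072 tonnes at €3.68/tonne → €500,744.96
26 May – 20 Jul 2000: 56 days × 932 tonnes/day = 52,192 tonnes at €1.71/tonne → €89,248.32
21 Jul – 31 Dec 2000: 164 days × 932 tonnes/day = 152,848 tonnes at €1.39/tonne → €212,458.72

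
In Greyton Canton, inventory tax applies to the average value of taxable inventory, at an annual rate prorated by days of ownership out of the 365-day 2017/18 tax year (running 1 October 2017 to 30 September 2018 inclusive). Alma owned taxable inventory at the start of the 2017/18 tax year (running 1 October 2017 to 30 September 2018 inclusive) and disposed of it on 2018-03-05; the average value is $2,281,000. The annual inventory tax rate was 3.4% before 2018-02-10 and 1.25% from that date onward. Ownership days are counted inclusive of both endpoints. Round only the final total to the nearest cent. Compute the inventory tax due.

2017-10-01 to 2018-02-09: 132 days at 3.4% → $2,281,000 × 3.4% × 132/365 = $28,046.9260
2018-02-10 to 2018-03-05: 24 days at 1.25% → $2,281,000 × 1.25% × 24/365 = $1,874.7945
Total = $29,921.7205

$29,921.72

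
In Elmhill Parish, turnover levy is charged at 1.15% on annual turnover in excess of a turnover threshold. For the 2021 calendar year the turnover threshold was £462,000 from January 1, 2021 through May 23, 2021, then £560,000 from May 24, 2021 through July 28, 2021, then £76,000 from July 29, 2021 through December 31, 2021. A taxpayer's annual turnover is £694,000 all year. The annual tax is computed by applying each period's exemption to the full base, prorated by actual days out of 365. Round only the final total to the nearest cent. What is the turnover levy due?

£4,361.43

January 1 – May 23, 2021: 143 days, exemption £462,000 → (£694,000 − £462,000) × 1.15% × 143/365 = £1,045.2712
May 24 – July 28, 2021: 66 days, exemption £560,000 → (£694,000 − £560,000) × 1.15% × 66/365 = £278.6466
July 29 – December 31, 2021: 156 days, exemption £76,000 → (£694,000 − £76,000) × 1.15% × 156/365 = £3,037.5123
Total = £4,361.4301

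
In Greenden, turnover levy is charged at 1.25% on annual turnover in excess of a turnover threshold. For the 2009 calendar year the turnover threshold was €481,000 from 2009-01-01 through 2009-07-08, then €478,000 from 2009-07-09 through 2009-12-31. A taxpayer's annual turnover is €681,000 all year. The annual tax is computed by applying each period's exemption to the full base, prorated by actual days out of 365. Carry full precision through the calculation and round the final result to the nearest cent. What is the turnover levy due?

2009-01-01 to 2009-07-08: 189 days, exemption €481,000 → (€681,000 − €481,000) × 1.25% × 189/365 = €1,294.5205
2009-07-09 to 2009-12-31: 176 days, exemption €478,000 → (€681,000 − €478,000) × 1.25% × 176/365 = €1,223.5616
Total = €2,518.0822

€2,518.08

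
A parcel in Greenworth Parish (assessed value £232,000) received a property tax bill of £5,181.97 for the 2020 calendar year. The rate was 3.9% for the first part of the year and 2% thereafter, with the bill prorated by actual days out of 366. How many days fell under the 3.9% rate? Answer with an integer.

Let d = days at the first rate; then 366 − d days at the second rate.
£232,000 × [3.9%·d + 2%·(366−d)] / 366 = £5,181.97
Solving gives d = 45, so the new rate took effect on 15 Feb 2020.

45 days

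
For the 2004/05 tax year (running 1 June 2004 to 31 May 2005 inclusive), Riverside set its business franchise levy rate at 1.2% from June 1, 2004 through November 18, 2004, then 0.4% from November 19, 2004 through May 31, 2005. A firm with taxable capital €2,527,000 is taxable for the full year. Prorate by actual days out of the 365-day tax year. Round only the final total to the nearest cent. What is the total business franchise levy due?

June 1 – November 18, 2004: 171 days at 1.2% → €2,527,000 × 1.2% × 171/365 = €14,206.5863
November 19, 2004 – May 31, 2005: 194 days at 0.4% → €2,527,000 × 0.4% × 194/365 = €5,372.4712
Total = €19,579.0575

€19,579.06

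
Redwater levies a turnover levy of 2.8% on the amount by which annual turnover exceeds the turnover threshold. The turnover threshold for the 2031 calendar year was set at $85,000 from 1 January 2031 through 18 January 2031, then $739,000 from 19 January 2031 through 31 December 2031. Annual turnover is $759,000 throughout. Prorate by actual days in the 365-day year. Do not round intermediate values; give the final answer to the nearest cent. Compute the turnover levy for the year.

$1,463.06

1 January – 18 January 2031: 18 days, exemption $85,000 → ($759,000 − $85,000) × 2.8% × 18/365 = $930.6740
19 January – 31 December 2031: 347 days, exemption $739,000 → ($759,000 − $739,000) × 2.8% × 347/365 = $532.3836
Total = $1,463.0575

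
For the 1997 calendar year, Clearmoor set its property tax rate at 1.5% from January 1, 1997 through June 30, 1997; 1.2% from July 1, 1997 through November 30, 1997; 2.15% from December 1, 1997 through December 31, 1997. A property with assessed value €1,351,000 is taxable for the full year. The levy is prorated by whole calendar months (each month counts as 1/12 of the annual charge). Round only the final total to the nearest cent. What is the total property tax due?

January 1 – June 30, 1997: 6 months at 1.5% → €1,351,000 × 1.5% × 6/12 = €10,132.5000
July 1 – November 30, 1997: 5 months at 1.2% → €1,351,000 × 1.2% × 5/12 = €6,755.0000
December 1 – December 31, 1997: 1 month at 2.15% → €1,351,000 × 2.15% × 1/12 = €2,420.5417
Total = €19,308.0417

€19,308.04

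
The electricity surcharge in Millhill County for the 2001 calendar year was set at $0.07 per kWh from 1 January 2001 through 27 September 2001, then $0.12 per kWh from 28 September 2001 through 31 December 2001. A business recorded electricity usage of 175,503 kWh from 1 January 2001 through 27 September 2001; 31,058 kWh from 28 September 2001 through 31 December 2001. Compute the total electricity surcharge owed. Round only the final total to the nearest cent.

$16,012.17

1 January – 27 September 2001: 175,503 kWh at $0.07/kWh → $12,285.21
28 September – 31 December 2001: 31,058 kWh at $0.12/kWh → $3,726.96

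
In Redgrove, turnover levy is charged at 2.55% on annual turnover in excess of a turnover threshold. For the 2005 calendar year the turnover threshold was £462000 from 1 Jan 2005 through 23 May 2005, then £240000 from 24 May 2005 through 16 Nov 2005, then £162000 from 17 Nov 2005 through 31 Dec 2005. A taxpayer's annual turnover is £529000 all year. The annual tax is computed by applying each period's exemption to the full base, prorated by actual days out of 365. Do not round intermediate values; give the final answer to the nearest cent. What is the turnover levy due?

£5396.85

1 Jan – 23 May 2005: 143 days, exemption £462000 → (£529000 − £462000) × 2.55% × 143/365 = £669.3575
24 May – 16 Nov 2005: 177 days, exemption £240000 → (£529000 − £240000) × 2.55% × 177/365 = £3573.7027
17 Nov – 31 Dec 2005: 45 days, exemption £162000 → (£529000 − £162000) × 2.55% × 45/365 = £1153.7877
Total = £5396.8479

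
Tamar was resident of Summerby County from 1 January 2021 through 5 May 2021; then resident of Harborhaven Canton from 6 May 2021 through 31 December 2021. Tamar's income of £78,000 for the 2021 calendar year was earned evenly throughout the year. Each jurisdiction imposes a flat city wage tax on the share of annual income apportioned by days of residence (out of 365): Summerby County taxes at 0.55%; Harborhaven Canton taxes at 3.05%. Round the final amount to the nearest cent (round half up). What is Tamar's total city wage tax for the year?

£1,711.19

Summerby County, 1 January – 5 May 2021: 125 days → £78,000 × 0.55% × 125/365 = £146.9178
Harborhaven Canton, 6 May – 31 December 2021: 240 days → £78,000 × 3.05% × 240/365 = £1,564.2740
Total = £1,711.1918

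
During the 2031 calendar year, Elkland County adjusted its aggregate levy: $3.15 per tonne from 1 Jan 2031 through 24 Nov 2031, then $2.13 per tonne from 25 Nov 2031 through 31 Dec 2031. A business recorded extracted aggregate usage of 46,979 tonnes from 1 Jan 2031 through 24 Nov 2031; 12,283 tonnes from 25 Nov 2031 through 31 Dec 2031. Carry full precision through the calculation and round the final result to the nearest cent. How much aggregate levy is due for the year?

1 Jan – 24 Nov 2031: 46,979 tonnes at $3.15/tonne → $147,983.85
25 Nov – 31 Dec 2031: 12,283 tonnes at $2.13/tonne → $26,162.79

$174,146.64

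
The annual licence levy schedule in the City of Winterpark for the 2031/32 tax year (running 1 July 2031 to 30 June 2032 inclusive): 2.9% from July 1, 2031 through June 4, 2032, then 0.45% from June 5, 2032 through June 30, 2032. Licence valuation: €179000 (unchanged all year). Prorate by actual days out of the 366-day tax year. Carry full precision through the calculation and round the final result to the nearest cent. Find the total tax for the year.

July 1, 2031 – June 4, 2032: 340 days at 2.9% → €179000 × 2.9% × 340/366 = €4822.2404
June 5 – June 30, 2032: 26 days at 0.45% → €179000 × 0.45% × 26/366 = €57.2213
Total = €4879.4617

€4879.46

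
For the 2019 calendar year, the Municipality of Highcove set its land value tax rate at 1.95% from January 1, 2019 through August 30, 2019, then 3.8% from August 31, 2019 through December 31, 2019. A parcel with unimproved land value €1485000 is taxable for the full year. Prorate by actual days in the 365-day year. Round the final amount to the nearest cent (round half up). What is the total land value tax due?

January 1 – August 30, 2019: 242 days at 1.95% → €1485000 × 1.95% × 242/365 = €19199.2192
August 31 – December 31, 2019: 123 days at 3.8% → €1485000 × 3.8% × 123/365 = €19016.1370
Total = €38215.3562

€38215.36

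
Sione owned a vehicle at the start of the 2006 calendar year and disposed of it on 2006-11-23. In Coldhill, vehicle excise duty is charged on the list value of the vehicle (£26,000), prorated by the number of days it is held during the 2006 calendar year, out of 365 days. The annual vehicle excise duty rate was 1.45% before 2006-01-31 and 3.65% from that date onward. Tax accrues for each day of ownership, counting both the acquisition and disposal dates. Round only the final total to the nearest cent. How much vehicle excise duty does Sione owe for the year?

2006-01-01 to 2006-01-30: 30 days at 1.45% → £26,000 × 1.45% × 30/365 = £30.9863
2006-01-31 to 2006-11-23: 297 days at 3.65% → £26,000 × 3.65% × 297/365 = £772.2000
Total = £803.1863

£803.19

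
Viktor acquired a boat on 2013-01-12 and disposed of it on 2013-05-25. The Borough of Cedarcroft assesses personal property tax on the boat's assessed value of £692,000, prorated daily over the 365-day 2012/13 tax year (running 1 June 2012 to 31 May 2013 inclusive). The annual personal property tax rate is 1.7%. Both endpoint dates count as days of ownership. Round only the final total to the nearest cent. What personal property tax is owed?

Days held (2013-01-12 to 2013-05-25): 134 out of 365
Tax = £692,000 × 1.7% × 134/365 = £4,318.8384

£4,318.84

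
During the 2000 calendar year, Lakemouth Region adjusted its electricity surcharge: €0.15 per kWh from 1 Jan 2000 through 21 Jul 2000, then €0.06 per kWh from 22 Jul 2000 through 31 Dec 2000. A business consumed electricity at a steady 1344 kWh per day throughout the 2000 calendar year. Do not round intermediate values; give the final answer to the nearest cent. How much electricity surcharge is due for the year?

€54,069.12

1 Jan – 21 Jul 2000: 203 days × 1344 kWh/day = 272,832 kWh at €0.15/kWh → €40,924.80
22 Jul – 31 Dec 2000: 163 days × 1344 kWh/day = 219,072 kWh at €0.06/kWh → €13,144.32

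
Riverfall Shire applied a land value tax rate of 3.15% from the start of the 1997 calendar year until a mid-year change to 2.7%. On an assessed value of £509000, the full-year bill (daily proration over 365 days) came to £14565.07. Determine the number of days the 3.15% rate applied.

Let d = days at the first rate; then 365 − d days at the second rate.
£509000 × [3.15%·d + 2.7%·(365−d)] / 365 = £14565.07
Solving gives d = 131, so the new rate took effect on 12 May 1997.

131 days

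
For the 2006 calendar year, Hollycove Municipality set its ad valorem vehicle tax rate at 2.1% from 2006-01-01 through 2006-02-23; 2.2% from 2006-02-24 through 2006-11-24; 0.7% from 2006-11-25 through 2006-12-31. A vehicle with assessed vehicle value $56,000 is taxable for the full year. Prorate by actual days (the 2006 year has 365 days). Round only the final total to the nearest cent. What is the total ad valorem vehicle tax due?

2006-01-01 to 2006-02-23: 54 days at 2.1% → $56,000 × 2.1% × 54/365 = $173.9836
2006-02-24 to 2006-11-24: 274 days at 2.2% → $56,000 × 2.2% × 274/365 = $924.8438
2006-11-25 to 2006-12-31: 37 days at 0.7% → $56,000 × 0.7% × 37/365 = $39.7370
Total = $1,138.5644

$1,138.56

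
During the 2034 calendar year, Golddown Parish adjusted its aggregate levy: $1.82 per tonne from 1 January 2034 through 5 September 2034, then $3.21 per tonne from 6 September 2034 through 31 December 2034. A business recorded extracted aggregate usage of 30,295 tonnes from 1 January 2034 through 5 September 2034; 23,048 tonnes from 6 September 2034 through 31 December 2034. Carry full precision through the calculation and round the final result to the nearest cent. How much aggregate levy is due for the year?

$129,120.98

1 January – 5 September 2034: 30,295 tonnes at $1.82/tonne → $55,136.90
6 September – 31 December 2034: 23,048 tonnes at $3.21/tonne → $73,984.08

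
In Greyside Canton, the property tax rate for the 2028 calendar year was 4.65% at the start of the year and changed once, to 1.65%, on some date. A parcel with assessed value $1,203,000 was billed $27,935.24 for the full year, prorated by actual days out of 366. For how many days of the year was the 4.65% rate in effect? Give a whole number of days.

82 days

Let d = days at the first rate; then 366 − d days at the second rate.
$1,203,000 × [4.65%·d + 1.65%·(366−d)] / 366 = $27,935.24
Solving gives d = 82, so the new rate took effect on 23 Mar 2028.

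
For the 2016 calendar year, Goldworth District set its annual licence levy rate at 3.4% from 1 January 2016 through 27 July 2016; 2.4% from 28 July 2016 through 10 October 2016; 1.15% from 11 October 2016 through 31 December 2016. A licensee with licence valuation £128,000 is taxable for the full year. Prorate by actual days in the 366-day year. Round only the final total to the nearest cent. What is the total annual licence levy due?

1 January – 27 July 2016: 209 days at 3.4% → £128,000 × 3.4% × 209/366 = £2,485.1585
28 July – 10 October 2016: 75 days at 2.4% → £128,000 × 2.4% × 75/366 = £629.5082
11 October – 31 December 2016: 82 days at 1.15% → £128,000 × 1.15% × 82/366 = £329.7923
Total = £3,444.4590

£3,444.46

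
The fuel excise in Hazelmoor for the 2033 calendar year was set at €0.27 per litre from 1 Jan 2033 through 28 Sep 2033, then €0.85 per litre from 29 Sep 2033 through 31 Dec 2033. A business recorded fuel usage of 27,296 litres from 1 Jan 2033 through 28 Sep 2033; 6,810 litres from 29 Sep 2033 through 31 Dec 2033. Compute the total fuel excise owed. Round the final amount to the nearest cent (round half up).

€13,158.42

1 Jan – 28 Sep 2033: 27,296 litres at €0.27/litre → €7,369.92
29 Sep – 31 Dec 2033: 6,810 litres at €0.85/litre → €5,788.50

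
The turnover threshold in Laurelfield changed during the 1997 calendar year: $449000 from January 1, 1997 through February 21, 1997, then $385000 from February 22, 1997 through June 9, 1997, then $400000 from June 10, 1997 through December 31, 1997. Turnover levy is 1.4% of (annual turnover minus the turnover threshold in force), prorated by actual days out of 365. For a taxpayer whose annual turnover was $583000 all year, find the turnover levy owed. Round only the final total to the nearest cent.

January 1 – February 21, 1997: 52 days, exemption $449000 → ($583000 − $449000) × 1.4% × 52/365 = $267.2658
February 22 – June 9, 1997: 108 days, exemption $385000 → ($583000 − $385000) × 1.4% × 108/365 = $820.2082
June 10 – December 31, 1997: 205 days, exemption $400000 → ($583000 − $400000) × 1.4% × 205/365 = $1438.9315
Total = $2526.4055

$2526.41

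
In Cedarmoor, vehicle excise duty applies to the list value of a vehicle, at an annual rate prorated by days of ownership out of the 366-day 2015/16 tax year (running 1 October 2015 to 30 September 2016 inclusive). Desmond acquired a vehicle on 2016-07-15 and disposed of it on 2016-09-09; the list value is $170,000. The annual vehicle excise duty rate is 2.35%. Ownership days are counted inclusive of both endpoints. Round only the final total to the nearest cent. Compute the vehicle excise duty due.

$622.17

Days held (2016-07-15 to 2016-09-09): 57 out of 366
Tax = $170,000 × 2.35% × 57/366 = $622.1721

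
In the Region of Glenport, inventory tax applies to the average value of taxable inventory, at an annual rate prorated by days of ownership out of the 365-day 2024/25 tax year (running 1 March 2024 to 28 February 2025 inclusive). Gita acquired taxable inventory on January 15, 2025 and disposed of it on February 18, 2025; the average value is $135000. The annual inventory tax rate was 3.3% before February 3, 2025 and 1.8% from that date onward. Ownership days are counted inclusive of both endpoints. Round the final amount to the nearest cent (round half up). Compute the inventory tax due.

$338.42

January 15 – February 2, 2025: 19 days at 3.3% → $135000 × 3.3% × 19/365 = $231.9041
February 3 – February 18, 2025: 16 days at 1.8% → $135000 × 1.8% × 16/365 = $106.5205
Total = $338.4247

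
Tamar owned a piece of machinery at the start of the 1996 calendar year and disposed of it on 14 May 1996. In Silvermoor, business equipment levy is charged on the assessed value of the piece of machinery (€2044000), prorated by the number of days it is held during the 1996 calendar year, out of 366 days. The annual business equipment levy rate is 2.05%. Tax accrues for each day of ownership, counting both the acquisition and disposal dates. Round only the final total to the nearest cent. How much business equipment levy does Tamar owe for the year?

€15455.66

Days held (1 January – 14 May 1996): 135 out of 366
Tax = €2044000 × 2.05% × 135/366 = €15455.6557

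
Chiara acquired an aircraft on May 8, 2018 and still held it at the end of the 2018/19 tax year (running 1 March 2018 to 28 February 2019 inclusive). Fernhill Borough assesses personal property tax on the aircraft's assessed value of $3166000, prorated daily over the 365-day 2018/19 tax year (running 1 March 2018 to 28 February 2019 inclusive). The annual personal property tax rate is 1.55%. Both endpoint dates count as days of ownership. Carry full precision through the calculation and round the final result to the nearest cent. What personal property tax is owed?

$39930.63

Days held (May 8, 2018 – February 28, 2019): 297 out of 365
Tax = $3166000 × 1.55% × 297/365 = $39930.6329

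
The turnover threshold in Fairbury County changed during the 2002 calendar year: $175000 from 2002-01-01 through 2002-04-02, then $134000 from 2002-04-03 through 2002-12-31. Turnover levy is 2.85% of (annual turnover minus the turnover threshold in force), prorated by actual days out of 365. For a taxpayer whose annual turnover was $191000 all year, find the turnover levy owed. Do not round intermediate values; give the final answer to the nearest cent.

2002-01-01 to 2002-04-02: 92 days, exemption $175000 → ($191000 − $175000) × 2.85% × 92/365 = $114.9370
2002-04-03 to 2002-12-31: 273 days, exemption $134000 → ($191000 − $134000) × 2.85% × 273/365 = $1215.0370
Total = $1329.9740

$1329.97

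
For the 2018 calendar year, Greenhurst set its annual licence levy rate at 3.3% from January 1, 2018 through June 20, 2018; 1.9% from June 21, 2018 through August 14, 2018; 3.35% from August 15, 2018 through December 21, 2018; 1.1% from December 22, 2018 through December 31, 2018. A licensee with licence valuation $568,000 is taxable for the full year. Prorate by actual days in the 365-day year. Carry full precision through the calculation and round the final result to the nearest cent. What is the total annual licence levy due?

January 1 – June 20, 2018: 171 days at 3.3% → $568,000 × 3.3% × 171/365 = $8,781.4356
June 21 – August 14, 2018: 55 days at 1.9% → $568,000 × 1.9% × 55/365 = $1,626.1918
August 15 – December 21, 2018: 129 days at 3.35% → $568,000 × 3.35% × 129/365 = $6,724.9644
December 22 – December 31, 2018: 10 days at 1.1% → $568,000 × 1.1% × 10/365 = $171.1781
Total = $17,303.7699

$17,303.77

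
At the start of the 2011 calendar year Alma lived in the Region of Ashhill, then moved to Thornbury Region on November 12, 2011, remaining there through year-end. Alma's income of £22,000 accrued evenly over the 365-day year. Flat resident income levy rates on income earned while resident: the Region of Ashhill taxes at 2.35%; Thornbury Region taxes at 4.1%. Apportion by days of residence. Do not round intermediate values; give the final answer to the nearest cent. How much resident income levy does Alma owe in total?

The Region of Ashhill, January 1 – November 11, 2011: 315 days → £22,000 × 2.35% × 315/365 = £446.1781
Thornbury Region, November 12 – December 31, 2011: 50 days → £22,000 × 4.1% × 50/365 = £123.5616
Total = £569.7397

£569.74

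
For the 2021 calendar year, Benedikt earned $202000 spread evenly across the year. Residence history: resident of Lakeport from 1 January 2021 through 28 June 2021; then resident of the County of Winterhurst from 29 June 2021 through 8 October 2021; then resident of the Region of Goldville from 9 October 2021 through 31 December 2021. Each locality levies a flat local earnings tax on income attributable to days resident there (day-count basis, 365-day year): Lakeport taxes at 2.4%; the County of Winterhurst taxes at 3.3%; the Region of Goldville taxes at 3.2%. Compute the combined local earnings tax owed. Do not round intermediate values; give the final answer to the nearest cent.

$5727.95

Lakeport, 1 January – 28 June 2021: 179 days → $202000 × 2.4% × 179/365 = $2377.5123
The County of Winterhurst, 29 June – 8 October 2021: 102 days → $202000 × 3.3% × 102/365 = $1862.8274
The Region of Goldville, 9 October – 31 December 2021: 84 days → $202000 × 3.2% × 84/365 = $1487.6055
Total = $5727.9452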